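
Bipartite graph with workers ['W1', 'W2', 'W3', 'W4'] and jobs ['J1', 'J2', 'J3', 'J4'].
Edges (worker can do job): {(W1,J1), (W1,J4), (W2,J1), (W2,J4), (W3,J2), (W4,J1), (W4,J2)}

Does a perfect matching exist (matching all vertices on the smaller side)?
No, maximum matching has size 3 < 4

Maximum matching has size 3, need 4 for perfect matching.
Unmatched workers: ['W3']
Unmatched jobs: ['J3']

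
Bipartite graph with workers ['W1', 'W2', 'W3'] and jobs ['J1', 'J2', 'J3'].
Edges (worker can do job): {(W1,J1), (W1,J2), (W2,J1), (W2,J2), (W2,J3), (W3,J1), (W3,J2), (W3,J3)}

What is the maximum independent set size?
Maximum independent set = 3

By König's theorem:
- Min vertex cover = Max matching = 3
- Max independent set = Total vertices - Min vertex cover
- Max independent set = 6 - 3 = 3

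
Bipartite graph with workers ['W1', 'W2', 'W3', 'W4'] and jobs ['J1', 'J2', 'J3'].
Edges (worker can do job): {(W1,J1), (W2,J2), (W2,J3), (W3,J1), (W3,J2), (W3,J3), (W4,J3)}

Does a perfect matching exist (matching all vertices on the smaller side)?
Yes, perfect matching exists (size 3)

Perfect matching: {(W1,J1), (W3,J2), (W4,J3)}
All 3 vertices on the smaller side are matched.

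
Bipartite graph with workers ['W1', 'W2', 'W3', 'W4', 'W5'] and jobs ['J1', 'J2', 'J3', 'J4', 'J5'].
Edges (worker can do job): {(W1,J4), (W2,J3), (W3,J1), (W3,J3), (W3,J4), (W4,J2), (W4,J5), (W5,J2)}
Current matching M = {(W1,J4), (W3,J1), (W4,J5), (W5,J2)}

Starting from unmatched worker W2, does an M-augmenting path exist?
Yes: W2 → J3

An M-augmenting path alternates non-matching / matching edges, starting and ending at unmatched vertices.
Path: W2 → J3
(J3 is unmatched in M, so the path is augmenting.)
Flipping edges along this path would increase |M| from 4 to 5.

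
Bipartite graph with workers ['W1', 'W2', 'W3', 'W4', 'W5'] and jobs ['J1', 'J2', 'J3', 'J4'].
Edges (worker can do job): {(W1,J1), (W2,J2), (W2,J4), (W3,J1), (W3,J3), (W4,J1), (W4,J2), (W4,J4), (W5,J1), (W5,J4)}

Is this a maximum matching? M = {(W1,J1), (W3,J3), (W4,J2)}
No, size 3 is not maximum

Proposed matching has size 3.
Maximum matching size for this graph: 4.

This is NOT maximum - can be improved to size 4.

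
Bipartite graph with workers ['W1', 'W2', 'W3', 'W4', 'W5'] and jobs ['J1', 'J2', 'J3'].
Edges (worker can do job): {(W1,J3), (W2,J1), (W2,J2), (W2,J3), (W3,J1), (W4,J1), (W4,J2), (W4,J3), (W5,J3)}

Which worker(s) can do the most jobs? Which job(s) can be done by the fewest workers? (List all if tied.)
Most versatile: W2, W4 (3 jobs); Least covered: J2 (2 workers)

Worker degrees (jobs they can do): W1:1, W2:3, W3:1, W4:3, W5:1
Job degrees (workers who can do it): J1:3, J2:2, J3:4

Maximum worker degree is 3, achieved by: W2, W4
Minimum job degree is 2, achieved by: J2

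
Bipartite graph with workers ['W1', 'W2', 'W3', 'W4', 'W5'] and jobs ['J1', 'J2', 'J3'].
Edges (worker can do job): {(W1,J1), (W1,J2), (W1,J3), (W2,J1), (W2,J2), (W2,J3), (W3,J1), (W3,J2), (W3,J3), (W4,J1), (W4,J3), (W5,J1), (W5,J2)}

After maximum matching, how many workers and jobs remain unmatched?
Unmatched: 2 workers, 0 jobs

Maximum matching size: 3
Workers: 5 total, 3 matched, 2 unmatched
Jobs: 3 total, 3 matched, 0 unmatched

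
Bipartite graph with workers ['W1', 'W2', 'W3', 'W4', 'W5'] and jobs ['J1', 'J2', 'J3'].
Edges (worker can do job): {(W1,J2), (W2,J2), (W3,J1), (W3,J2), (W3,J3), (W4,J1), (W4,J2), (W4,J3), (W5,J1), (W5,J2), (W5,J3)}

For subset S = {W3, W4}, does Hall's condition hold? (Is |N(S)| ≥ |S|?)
Yes: |N(S)| = 3, |S| = 2

Subset S = {W3, W4}
Neighbors N(S) = {J1, J2, J3}

|N(S)| = 3, |S| = 2
Hall's condition: |N(S)| ≥ |S| is satisfied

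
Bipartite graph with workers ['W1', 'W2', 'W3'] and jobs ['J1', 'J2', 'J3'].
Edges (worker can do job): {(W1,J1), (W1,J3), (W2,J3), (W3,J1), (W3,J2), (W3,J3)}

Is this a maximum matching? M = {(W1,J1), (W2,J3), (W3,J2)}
Yes, size 3 is maximum

Proposed matching has size 3.
Maximum matching size for this graph: 3.

This is a maximum matching.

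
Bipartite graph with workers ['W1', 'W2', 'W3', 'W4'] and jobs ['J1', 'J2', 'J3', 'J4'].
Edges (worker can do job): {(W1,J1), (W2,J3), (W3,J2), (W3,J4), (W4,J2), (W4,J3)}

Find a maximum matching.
Matching: {(W1,J1), (W2,J3), (W3,J4), (W4,J2)}

Maximum matching (size 4):
  W1 → J1
  W2 → J3
  W3 → J4
  W4 → J2

Each worker is assigned to at most one job, and each job to at most one worker.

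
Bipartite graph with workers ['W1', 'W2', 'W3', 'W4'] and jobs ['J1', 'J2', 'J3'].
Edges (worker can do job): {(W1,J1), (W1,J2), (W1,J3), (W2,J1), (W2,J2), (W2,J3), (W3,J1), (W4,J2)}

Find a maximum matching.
Matching: {(W1,J3), (W3,J1), (W4,J2)}

Maximum matching (size 3):
  W1 → J3
  W3 → J1
  W4 → J2

Each worker is assigned to at most one job, and each job to at most one worker.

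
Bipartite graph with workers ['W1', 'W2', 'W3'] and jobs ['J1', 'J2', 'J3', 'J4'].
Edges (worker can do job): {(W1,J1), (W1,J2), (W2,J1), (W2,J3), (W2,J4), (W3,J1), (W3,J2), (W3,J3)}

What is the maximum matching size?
Maximum matching size = 3

Maximum matching: {(W1,J1), (W2,J4), (W3,J2)}
Size: 3

This assigns 3 workers to 3 distinct jobs.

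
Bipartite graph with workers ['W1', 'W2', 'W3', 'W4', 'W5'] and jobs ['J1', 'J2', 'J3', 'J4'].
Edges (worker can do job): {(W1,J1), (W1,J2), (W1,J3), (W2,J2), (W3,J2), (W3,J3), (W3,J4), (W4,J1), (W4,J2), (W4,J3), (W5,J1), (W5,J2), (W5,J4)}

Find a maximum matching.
Matching: {(W1,J3), (W3,J4), (W4,J2), (W5,J1)}

Maximum matching (size 4):
  W1 → J3
  W3 → J4
  W4 → J2
  W5 → J1

Each worker is assigned to at most one job, and each job to at most one worker.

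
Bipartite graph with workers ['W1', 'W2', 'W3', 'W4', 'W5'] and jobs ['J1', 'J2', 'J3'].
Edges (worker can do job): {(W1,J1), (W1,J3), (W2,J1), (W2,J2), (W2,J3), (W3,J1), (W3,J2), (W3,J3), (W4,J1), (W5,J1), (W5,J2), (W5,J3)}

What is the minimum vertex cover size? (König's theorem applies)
Minimum vertex cover size = 3

By König's theorem: in bipartite graphs,
min vertex cover = max matching = 3

Maximum matching has size 3, so minimum vertex cover also has size 3.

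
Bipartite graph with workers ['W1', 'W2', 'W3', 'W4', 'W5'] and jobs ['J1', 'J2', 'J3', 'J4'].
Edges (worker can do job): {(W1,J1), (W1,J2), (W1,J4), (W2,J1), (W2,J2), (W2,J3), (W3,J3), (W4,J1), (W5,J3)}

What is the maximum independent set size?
Maximum independent set = 5

By König's theorem:
- Min vertex cover = Max matching = 4
- Max independent set = Total vertices - Min vertex cover
- Max independent set = 9 - 4 = 5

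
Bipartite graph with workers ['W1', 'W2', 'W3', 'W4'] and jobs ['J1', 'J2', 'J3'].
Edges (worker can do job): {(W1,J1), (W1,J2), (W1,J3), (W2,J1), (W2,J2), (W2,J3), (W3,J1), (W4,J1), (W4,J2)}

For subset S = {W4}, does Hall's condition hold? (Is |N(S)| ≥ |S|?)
Yes: |N(S)| = 2, |S| = 1

Subset S = {W4}
Neighbors N(S) = {J1, J2}

|N(S)| = 2, |S| = 1
Hall's condition: |N(S)| ≥ |S| is satisfied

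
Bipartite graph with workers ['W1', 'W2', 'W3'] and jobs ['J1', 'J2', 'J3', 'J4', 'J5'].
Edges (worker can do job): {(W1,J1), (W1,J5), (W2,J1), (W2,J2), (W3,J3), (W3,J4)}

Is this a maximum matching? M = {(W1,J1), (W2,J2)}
No, size 2 is not maximum

Proposed matching has size 2.
Maximum matching size for this graph: 3.

This is NOT maximum - can be improved to size 3.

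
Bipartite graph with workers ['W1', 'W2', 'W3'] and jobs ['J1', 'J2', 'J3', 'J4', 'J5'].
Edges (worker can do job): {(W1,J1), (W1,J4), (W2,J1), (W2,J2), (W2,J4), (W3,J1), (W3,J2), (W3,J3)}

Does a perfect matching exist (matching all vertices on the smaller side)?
Yes, perfect matching exists (size 3)

Perfect matching: {(W1,J1), (W2,J4), (W3,J3)}
All 3 vertices on the smaller side are matched.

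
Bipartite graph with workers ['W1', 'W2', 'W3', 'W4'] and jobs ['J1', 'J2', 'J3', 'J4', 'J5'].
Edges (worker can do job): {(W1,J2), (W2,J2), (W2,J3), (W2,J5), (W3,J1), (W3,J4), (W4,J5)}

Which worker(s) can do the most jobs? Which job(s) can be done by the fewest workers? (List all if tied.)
Most versatile: W2 (3 jobs); Least covered: J1, J3, J4 (1 workers)

Worker degrees (jobs they can do): W1:1, W2:3, W3:2, W4:1
Job degrees (workers who can do it): J1:1, J2:2, J3:1, J4:1, J5:2

Maximum worker degree is 3, achieved by: W2
Minimum job degree is 1, achieved by: J1, J3, J4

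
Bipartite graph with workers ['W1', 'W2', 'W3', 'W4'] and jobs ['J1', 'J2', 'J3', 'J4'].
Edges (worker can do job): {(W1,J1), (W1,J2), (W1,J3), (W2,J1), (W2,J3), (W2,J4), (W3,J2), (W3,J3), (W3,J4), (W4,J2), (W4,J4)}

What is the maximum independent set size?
Maximum independent set = 4

By König's theorem:
- Min vertex cover = Max matching = 4
- Max independent set = Total vertices - Min vertex cover
- Max independent set = 8 - 4 = 4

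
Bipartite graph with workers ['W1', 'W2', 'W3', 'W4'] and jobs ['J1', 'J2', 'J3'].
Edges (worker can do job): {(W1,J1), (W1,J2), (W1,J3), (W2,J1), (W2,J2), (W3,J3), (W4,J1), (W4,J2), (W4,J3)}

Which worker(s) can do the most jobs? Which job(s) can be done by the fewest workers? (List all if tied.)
Most versatile: W1, W4 (3 jobs); Least covered: J1, J2, J3 (3 workers)

Worker degrees (jobs they can do): W1:3, W2:2, W3:1, W4:3
Job degrees (workers who can do it): J1:3, J2:3, J3:3

Maximum worker degree is 3, achieved by: W1, W4
Minimum job degree is 3, achieved by: J1, J2, J3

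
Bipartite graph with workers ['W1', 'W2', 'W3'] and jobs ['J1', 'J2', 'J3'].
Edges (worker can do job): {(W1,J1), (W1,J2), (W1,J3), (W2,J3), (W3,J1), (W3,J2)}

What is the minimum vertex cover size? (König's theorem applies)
Minimum vertex cover size = 3

By König's theorem: in bipartite graphs,
min vertex cover = max matching = 3

Maximum matching has size 3, so minimum vertex cover also has size 3.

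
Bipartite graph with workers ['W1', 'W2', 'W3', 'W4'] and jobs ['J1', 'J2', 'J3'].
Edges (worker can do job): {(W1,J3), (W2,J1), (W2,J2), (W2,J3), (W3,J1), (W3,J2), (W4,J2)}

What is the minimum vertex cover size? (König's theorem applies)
Minimum vertex cover size = 3

By König's theorem: in bipartite graphs,
min vertex cover = max matching = 3

Maximum matching has size 3, so minimum vertex cover also has size 3.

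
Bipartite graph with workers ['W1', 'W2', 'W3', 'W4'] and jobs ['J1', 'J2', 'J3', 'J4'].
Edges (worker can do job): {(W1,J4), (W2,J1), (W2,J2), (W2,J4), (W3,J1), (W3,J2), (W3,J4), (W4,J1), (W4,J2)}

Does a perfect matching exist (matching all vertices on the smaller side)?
No, maximum matching has size 3 < 4

Maximum matching has size 3, need 4 for perfect matching.
Unmatched workers: ['W2']
Unmatched jobs: ['J3']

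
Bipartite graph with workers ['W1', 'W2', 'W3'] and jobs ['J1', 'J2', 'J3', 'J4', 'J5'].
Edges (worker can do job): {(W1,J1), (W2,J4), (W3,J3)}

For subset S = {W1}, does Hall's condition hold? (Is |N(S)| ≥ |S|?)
Yes: |N(S)| = 1, |S| = 1

Subset S = {W1}
Neighbors N(S) = {J1}

|N(S)| = 1, |S| = 1
Hall's condition: |N(S)| ≥ |S| is satisfied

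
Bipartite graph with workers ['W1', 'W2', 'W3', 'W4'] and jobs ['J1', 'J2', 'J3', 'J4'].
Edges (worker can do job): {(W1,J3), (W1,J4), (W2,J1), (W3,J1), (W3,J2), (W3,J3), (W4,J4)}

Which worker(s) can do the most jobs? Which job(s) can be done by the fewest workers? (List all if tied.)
Most versatile: W3 (3 jobs); Least covered: J2 (1 workers)

Worker degrees (jobs they can do): W1:2, W2:1, W3:3, W4:1
Job degrees (workers who can do it): J1:2, J2:1, J3:2, J4:2

Maximum worker degree is 3, achieved by: W3
Minimum job degree is 1, achieved by: J2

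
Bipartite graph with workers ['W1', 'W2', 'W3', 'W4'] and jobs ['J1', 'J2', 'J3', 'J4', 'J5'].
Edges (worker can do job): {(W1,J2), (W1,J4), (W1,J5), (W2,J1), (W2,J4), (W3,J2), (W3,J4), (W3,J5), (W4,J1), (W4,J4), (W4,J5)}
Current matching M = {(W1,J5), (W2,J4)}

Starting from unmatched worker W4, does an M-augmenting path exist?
Yes: W4 → J1

An M-augmenting path alternates non-matching / matching edges, starting and ending at unmatched vertices.
Path: W4 → J1
(J1 is unmatched in M, so the path is augmenting.)
Flipping edges along this path would increase |M| from 2 to 3.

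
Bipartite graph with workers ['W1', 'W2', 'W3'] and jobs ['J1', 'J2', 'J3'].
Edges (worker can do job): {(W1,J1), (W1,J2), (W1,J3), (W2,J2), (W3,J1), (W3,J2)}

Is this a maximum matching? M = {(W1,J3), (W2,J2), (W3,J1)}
Yes, size 3 is maximum

Proposed matching has size 3.
Maximum matching size for this graph: 3.

This is a maximum matching.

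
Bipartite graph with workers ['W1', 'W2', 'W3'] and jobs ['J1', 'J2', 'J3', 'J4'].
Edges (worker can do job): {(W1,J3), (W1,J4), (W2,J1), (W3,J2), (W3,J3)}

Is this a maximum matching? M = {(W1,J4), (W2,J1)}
No, size 2 is not maximum

Proposed matching has size 2.
Maximum matching size for this graph: 3.

This is NOT maximum - can be improved to size 3.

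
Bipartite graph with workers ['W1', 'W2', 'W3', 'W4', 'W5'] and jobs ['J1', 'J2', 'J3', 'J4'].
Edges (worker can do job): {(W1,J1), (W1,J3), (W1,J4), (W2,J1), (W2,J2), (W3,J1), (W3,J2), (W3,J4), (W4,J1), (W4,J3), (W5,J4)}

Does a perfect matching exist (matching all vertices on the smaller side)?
Yes, perfect matching exists (size 4)

Perfect matching: {(W1,J1), (W3,J2), (W4,J3), (W5,J4)}
All 4 vertices on the smaller side are matched.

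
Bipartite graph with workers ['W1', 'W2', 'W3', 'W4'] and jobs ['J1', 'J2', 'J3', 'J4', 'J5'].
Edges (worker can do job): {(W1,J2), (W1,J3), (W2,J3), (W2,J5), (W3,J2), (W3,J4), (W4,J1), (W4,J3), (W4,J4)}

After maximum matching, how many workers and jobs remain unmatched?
Unmatched: 0 workers, 1 jobs

Maximum matching size: 4
Workers: 4 total, 4 matched, 0 unmatched
Jobs: 5 total, 4 matched, 1 unmatched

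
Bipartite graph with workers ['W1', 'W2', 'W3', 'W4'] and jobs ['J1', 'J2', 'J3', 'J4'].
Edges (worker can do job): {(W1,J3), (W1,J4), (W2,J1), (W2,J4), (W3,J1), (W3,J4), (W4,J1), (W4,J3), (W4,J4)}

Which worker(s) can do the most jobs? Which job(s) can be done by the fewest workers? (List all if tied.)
Most versatile: W4 (3 jobs); Least covered: J2 (0 workers)

Worker degrees (jobs they can do): W1:2, W2:2, W3:2, W4:3
Job degrees (workers who can do it): J1:3, J2:0, J3:2, J4:4

Maximum worker degree is 3, achieved by: W4
Minimum job degree is 0, achieved by: J2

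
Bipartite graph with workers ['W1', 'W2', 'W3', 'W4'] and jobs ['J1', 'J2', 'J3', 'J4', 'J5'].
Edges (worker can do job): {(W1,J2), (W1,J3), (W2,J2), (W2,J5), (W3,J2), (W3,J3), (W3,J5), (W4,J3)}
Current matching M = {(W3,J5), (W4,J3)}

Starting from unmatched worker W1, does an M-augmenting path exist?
Yes: W1 → J2

An M-augmenting path alternates non-matching / matching edges, starting and ending at unmatched vertices.
Path: W1 → J2
(J2 is unmatched in M, so the path is augmenting.)
Flipping edges along this path would increase |M| from 2 to 3.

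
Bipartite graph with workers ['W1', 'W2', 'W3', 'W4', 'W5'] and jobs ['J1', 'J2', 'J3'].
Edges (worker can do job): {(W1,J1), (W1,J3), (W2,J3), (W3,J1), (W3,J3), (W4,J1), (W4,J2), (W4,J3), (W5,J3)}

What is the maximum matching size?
Maximum matching size = 3

Maximum matching: {(W3,J1), (W4,J2), (W5,J3)}
Size: 3

This assigns 3 workers to 3 distinct jobs.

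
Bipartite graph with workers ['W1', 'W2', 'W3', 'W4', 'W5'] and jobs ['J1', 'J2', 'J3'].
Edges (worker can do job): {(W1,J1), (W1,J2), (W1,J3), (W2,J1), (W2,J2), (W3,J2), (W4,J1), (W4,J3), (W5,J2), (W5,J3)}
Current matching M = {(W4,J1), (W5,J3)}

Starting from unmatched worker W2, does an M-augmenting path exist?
Yes: W2 → J1 → W4 → J3 → W5 → J2

An M-augmenting path alternates non-matching / matching edges, starting and ending at unmatched vertices.
Path: W2 → J1 → W4 → J3 → W5 → J2
(J2 is unmatched in M, so the path is augmenting.)
Flipping edges along this path would increase |M| from 2 to 3.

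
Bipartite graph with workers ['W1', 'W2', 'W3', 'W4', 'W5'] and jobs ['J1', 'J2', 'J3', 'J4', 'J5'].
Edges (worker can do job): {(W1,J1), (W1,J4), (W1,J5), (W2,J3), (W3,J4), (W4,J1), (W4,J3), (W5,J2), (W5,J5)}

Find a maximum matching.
Matching: {(W1,J5), (W2,J3), (W3,J4), (W4,J1), (W5,J2)}

Maximum matching (size 5):
  W1 → J5
  W2 → J3
  W3 → J4
  W4 → J1
  W5 → J2

Each worker is assigned to at most one job, and each job to at most one worker.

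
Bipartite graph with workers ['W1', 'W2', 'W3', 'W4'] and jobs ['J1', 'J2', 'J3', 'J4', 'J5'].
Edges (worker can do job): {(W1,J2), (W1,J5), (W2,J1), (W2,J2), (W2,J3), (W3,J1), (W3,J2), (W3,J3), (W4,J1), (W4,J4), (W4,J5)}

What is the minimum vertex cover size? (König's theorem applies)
Minimum vertex cover size = 4

By König's theorem: in bipartite graphs,
min vertex cover = max matching = 4

Maximum matching has size 4, so minimum vertex cover also has size 4.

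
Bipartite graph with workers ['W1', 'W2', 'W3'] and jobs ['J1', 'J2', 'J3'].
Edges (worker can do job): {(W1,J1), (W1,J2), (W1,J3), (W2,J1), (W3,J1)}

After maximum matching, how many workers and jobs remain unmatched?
Unmatched: 1 workers, 1 jobs

Maximum matching size: 2
Workers: 3 total, 2 matched, 1 unmatched
Jobs: 3 total, 2 matched, 1 unmatched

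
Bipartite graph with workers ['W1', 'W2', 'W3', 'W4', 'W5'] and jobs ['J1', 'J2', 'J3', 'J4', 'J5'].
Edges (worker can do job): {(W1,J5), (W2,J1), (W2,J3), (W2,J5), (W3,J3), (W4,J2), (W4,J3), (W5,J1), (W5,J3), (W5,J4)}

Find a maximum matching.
Matching: {(W1,J5), (W2,J1), (W3,J3), (W4,J2), (W5,J4)}

Maximum matching (size 5):
  W1 → J5
  W2 → J1
  W3 → J3
  W4 → J2
  W5 → J4

Each worker is assigned to at most one job, and each job to at most one worker.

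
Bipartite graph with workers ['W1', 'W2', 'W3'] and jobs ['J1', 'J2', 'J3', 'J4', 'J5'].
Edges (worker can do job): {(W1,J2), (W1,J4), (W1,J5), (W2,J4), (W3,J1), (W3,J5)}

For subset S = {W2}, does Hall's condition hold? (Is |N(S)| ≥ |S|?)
Yes: |N(S)| = 1, |S| = 1

Subset S = {W2}
Neighbors N(S) = {J4}

|N(S)| = 1, |S| = 1
Hall's condition: |N(S)| ≥ |S| is satisfied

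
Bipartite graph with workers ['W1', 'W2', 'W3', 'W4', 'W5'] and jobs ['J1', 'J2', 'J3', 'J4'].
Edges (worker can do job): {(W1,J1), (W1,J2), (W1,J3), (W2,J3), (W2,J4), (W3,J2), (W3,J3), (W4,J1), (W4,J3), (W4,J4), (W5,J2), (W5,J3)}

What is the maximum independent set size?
Maximum independent set = 5

By König's theorem:
- Min vertex cover = Max matching = 4
- Max independent set = Total vertices - Min vertex cover
- Max independent set = 9 - 4 = 5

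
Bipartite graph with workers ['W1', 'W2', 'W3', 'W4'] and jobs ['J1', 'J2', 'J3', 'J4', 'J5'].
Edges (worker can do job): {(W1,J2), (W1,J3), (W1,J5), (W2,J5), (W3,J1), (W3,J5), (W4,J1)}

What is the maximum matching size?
Maximum matching size = 3

Maximum matching: {(W1,J2), (W3,J5), (W4,J1)}
Size: 3

This assigns 3 workers to 3 distinct jobs.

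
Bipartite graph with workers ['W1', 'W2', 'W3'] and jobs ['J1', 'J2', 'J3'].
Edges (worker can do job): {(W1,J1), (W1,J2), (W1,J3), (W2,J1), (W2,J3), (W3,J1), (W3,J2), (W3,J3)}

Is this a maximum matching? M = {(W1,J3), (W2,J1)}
No, size 2 is not maximum

Proposed matching has size 2.
Maximum matching size for this graph: 3.

This is NOT maximum - can be improved to size 3.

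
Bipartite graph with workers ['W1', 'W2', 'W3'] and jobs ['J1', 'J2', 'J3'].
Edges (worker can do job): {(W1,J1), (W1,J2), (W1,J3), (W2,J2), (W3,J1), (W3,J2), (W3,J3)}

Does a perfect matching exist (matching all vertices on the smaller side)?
Yes, perfect matching exists (size 3)

Perfect matching: {(W1,J3), (W2,J2), (W3,J1)}
All 3 vertices on the smaller side are matched.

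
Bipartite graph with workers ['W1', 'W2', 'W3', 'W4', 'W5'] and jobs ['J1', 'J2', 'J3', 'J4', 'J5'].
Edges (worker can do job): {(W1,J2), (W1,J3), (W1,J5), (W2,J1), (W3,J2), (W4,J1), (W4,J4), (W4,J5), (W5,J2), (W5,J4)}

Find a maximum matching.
Matching: {(W1,J3), (W2,J1), (W3,J2), (W4,J5), (W5,J4)}

Maximum matching (size 5):
  W1 → J3
  W2 → J1
  W3 → J2
  W4 → J5
  W5 → J4

Each worker is assigned to at most one job, and each job to at most one worker.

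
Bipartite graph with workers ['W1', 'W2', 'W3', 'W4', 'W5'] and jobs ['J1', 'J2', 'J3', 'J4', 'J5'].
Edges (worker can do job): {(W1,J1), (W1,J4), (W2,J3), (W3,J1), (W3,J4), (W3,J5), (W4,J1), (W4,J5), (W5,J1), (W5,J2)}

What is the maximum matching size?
Maximum matching size = 5

Maximum matching: {(W1,J1), (W2,J3), (W3,J4), (W4,J5), (W5,J2)}
Size: 5

This assigns 5 workers to 5 distinct jobs.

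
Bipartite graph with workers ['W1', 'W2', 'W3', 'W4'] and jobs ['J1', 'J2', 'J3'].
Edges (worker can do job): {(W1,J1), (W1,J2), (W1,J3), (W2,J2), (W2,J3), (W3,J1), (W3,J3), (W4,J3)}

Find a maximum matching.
Matching: {(W1,J2), (W3,J1), (W4,J3)}

Maximum matching (size 3):
  W1 → J2
  W3 → J1
  W4 → J3

Each worker is assigned to at most one job, and each job to at most one worker.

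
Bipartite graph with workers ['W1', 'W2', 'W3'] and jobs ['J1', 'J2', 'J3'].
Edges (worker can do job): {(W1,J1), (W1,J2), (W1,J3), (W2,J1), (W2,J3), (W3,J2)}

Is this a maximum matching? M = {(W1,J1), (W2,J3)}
No, size 2 is not maximum

Proposed matching has size 2.
Maximum matching size for this graph: 3.

This is NOT maximum - can be improved to size 3.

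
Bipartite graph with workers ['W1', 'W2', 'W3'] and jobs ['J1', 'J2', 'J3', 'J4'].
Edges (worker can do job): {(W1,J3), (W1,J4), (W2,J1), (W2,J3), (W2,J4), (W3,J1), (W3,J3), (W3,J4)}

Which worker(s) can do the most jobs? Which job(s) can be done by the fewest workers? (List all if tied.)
Most versatile: W2, W3 (3 jobs); Least covered: J2 (0 workers)

Worker degrees (jobs they can do): W1:2, W2:3, W3:3
Job degrees (workers who can do it): J1:2, J2:0, J3:3, J4:3

Maximum worker degree is 3, achieved by: W2, W3
Minimum job degree is 0, achieved by: J2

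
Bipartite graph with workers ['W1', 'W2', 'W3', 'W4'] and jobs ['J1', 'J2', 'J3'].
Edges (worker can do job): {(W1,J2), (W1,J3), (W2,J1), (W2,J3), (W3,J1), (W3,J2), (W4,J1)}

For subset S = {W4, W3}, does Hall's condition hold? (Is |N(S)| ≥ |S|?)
Yes: |N(S)| = 2, |S| = 2

Subset S = {W4, W3}
Neighbors N(S) = {J1, J2}

|N(S)| = 2, |S| = 2
Hall's condition: |N(S)| ≥ |S| is satisfied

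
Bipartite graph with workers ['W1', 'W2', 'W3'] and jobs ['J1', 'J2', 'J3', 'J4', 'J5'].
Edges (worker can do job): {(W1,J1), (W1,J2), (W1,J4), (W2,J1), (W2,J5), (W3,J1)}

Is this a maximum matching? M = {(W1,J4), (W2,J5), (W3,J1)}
Yes, size 3 is maximum

Proposed matching has size 3.
Maximum matching size for this graph: 3.

This is a maximum matching.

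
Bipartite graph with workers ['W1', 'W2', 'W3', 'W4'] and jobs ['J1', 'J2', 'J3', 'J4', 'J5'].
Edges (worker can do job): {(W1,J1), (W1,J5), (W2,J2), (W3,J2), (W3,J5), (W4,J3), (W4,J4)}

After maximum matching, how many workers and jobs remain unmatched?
Unmatched: 0 workers, 1 jobs

Maximum matching size: 4
Workers: 4 total, 4 matched, 0 unmatched
Jobs: 5 total, 4 matched, 1 unmatched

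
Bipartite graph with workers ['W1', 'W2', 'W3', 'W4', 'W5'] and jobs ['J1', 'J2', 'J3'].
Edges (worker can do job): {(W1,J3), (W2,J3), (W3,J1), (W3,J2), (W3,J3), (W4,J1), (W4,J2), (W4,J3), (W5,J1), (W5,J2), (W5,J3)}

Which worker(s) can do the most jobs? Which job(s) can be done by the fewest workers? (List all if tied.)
Most versatile: W3, W4, W5 (3 jobs); Least covered: J1, J2 (3 workers)

Worker degrees (jobs they can do): W1:1, W2:1, W3:3, W4:3, W5:3
Job degrees (workers who can do it): J1:3, J2:3, J3:5

Maximum worker degree is 3, achieved by: W3, W4, W5
Minimum job degree is 3, achieved by: J1, J2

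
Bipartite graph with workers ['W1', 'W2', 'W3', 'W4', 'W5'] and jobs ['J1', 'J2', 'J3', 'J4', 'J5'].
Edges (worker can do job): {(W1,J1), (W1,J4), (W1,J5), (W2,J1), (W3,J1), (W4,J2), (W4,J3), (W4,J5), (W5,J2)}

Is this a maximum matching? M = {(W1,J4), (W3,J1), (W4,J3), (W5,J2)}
Yes, size 4 is maximum

Proposed matching has size 4.
Maximum matching size for this graph: 4.

This is a maximum matching.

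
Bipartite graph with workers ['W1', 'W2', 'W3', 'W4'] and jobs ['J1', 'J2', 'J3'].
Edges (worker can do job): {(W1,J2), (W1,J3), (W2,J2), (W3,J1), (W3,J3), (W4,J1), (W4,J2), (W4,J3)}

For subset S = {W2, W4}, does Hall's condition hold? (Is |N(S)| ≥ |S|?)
Yes: |N(S)| = 3, |S| = 2

Subset S = {W2, W4}
Neighbors N(S) = {J1, J2, J3}

|N(S)| = 3, |S| = 2
Hall's condition: |N(S)| ≥ |S| is satisfied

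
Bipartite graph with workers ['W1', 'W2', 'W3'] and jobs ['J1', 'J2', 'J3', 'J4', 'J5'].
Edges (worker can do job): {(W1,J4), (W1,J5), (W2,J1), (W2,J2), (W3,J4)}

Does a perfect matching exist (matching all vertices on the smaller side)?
Yes, perfect matching exists (size 3)

Perfect matching: {(W1,J5), (W2,J1), (W3,J4)}
All 3 vertices on the smaller side are matched.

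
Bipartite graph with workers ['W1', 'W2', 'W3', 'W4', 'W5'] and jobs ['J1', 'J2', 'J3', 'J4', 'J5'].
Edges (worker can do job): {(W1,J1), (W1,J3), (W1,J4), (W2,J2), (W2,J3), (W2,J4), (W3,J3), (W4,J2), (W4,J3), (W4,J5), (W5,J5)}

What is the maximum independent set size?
Maximum independent set = 5

By König's theorem:
- Min vertex cover = Max matching = 5
- Max independent set = Total vertices - Min vertex cover
- Max independent set = 10 - 5 = 5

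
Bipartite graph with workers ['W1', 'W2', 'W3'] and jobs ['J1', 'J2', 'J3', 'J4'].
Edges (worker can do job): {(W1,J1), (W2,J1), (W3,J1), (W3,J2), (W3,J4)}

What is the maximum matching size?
Maximum matching size = 2

Maximum matching: {(W1,J1), (W3,J4)}
Size: 2

This assigns 2 workers to 2 distinct jobs.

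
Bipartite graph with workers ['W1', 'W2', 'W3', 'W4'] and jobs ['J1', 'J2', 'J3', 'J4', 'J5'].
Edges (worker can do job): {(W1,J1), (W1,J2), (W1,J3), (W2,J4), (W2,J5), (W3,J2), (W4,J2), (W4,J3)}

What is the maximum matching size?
Maximum matching size = 4

Maximum matching: {(W1,J1), (W2,J4), (W3,J2), (W4,J3)}
Size: 4

This assigns 4 workers to 4 distinct jobs.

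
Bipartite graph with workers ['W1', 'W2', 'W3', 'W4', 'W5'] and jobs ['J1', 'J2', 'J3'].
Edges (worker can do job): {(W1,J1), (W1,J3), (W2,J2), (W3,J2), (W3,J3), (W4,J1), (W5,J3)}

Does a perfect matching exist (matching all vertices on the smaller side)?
Yes, perfect matching exists (size 3)

Perfect matching: {(W3,J2), (W4,J1), (W5,J3)}
All 3 vertices on the smaller side are matched.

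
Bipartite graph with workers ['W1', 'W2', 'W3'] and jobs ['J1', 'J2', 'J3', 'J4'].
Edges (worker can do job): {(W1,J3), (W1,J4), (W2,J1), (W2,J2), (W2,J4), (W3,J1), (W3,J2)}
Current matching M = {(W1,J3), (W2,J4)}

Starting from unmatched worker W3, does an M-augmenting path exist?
Yes: W3 → J1

An M-augmenting path alternates non-matching / matching edges, starting and ending at unmatched vertices.
Path: W3 → J1
(J1 is unmatched in M, so the path is augmenting.)
Flipping edges along this path would increase |M| from 2 to 3.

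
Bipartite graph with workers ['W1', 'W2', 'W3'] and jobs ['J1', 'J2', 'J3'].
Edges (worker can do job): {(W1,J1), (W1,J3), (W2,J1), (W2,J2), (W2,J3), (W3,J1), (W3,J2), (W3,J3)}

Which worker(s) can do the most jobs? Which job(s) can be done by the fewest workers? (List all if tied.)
Most versatile: W2, W3 (3 jobs); Least covered: J2 (2 workers)

Worker degrees (jobs they can do): W1:2, W2:3, W3:3
Job degrees (workers who can do it): J1:3, J2:2, J3:3

Maximum worker degree is 3, achieved by: W2, W3
Minimum job degree is 2, achieved by: J2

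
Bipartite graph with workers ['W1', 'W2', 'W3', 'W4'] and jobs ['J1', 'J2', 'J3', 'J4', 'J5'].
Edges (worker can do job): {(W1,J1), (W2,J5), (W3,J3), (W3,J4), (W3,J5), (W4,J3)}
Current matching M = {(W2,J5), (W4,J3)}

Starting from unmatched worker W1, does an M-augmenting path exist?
Yes: W1 → J1

An M-augmenting path alternates non-matching / matching edges, starting and ending at unmatched vertices.
Path: W1 → J1
(J1 is unmatched in M, so the path is augmenting.)
Flipping edges along this path would increase |M| from 2 to 3.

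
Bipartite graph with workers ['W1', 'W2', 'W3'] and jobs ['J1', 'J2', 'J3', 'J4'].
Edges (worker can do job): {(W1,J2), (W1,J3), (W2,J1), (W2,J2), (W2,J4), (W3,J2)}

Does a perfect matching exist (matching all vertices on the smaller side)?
Yes, perfect matching exists (size 3)

Perfect matching: {(W1,J3), (W2,J4), (W3,J2)}
All 3 vertices on the smaller side are matched.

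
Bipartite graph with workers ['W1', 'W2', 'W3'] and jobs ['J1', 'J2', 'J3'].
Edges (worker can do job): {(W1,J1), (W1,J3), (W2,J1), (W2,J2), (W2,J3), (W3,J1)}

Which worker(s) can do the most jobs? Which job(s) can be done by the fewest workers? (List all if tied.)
Most versatile: W2 (3 jobs); Least covered: J2 (1 workers)

Worker degrees (jobs they can do): W1:2, W2:3, W3:1
Job degrees (workers who can do it): J1:3, J2:1, J3:2

Maximum worker degree is 3, achieved by: W2
Minimum job degree is 1, achieved by: J2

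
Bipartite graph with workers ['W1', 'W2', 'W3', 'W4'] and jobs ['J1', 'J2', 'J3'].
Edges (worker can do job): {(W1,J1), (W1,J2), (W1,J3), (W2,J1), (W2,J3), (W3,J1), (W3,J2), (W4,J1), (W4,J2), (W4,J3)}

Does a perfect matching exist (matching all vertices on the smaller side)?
Yes, perfect matching exists (size 3)

Perfect matching: {(W1,J3), (W3,J2), (W4,J1)}
All 3 vertices on the smaller side are matched.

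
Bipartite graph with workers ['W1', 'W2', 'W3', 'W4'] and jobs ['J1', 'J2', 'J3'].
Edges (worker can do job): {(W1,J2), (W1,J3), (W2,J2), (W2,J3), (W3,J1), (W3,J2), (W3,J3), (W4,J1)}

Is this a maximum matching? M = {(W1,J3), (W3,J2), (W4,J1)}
Yes, size 3 is maximum

Proposed matching has size 3.
Maximum matching size for this graph: 3.

This is a maximum matching.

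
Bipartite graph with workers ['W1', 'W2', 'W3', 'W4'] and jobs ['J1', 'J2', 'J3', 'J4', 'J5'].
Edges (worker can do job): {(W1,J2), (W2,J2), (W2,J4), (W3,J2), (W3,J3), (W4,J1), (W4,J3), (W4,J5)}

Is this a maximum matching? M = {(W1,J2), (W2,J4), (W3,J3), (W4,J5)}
Yes, size 4 is maximum

Proposed matching has size 4.
Maximum matching size for this graph: 4.

This is a maximum matching.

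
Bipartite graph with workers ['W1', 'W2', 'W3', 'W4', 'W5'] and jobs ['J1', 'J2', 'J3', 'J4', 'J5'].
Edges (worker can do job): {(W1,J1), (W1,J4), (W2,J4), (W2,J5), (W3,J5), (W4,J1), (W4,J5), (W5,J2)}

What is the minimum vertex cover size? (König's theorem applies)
Minimum vertex cover size = 4

By König's theorem: in bipartite graphs,
min vertex cover = max matching = 4

Maximum matching has size 4, so minimum vertex cover also has size 4.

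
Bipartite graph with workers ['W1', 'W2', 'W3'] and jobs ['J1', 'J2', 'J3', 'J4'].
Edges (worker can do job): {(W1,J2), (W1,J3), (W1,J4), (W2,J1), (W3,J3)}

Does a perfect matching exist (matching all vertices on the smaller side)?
Yes, perfect matching exists (size 3)

Perfect matching: {(W1,J4), (W2,J1), (W3,J3)}
All 3 vertices on the smaller side are matched.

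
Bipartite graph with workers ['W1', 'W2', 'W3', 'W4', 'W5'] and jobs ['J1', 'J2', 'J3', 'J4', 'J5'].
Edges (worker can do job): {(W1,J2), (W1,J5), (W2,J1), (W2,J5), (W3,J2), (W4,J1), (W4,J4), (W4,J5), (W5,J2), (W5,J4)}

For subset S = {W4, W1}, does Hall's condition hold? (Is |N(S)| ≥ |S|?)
Yes: |N(S)| = 4, |S| = 2

Subset S = {W4, W1}
Neighbors N(S) = {J1, J2, J4, J5}

|N(S)| = 4, |S| = 2
Hall's condition: |N(S)| ≥ |S| is satisfied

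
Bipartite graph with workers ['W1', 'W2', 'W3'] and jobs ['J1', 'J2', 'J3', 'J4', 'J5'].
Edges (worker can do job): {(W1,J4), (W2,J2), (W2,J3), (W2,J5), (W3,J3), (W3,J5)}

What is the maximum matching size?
Maximum matching size = 3

Maximum matching: {(W1,J4), (W2,J3), (W3,J5)}
Size: 3

This assigns 3 workers to 3 distinct jobs.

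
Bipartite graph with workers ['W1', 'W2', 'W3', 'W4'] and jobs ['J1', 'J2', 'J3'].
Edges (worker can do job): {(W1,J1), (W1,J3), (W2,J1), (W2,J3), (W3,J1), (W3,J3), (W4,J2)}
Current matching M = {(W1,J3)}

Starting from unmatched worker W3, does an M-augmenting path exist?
Yes: W3 → J1

An M-augmenting path alternates non-matching / matching edges, starting and ending at unmatched vertices.
Path: W3 → J1
(J1 is unmatched in M, so the path is augmenting.)
Flipping edges along this path would increase |M| from 1 to 2.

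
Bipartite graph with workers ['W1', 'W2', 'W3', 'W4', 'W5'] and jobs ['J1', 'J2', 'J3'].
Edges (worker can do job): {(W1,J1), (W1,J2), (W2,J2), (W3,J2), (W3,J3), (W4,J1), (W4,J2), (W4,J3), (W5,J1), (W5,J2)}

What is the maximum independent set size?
Maximum independent set = 5

By König's theorem:
- Min vertex cover = Max matching = 3
- Max independent set = Total vertices - Min vertex cover
- Max independent set = 8 - 3 = 5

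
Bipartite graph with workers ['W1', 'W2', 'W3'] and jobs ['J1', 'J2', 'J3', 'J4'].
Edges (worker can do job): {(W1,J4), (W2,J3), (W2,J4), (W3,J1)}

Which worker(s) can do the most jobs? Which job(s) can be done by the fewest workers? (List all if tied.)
Most versatile: W2 (2 jobs); Least covered: J2 (0 workers)

Worker degrees (jobs they can do): W1:1, W2:2, W3:1
Job degrees (workers who can do it): J1:1, J2:0, J3:1, J4:2

Maximum worker degree is 2, achieved by: W2
Minimum job degree is 0, achieved by: J2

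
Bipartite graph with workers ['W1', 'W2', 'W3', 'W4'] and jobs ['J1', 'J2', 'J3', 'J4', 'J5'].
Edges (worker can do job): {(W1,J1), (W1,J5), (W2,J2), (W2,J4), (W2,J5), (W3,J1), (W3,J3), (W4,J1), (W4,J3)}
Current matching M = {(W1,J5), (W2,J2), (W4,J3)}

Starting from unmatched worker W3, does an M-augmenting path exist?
Yes: W3 → J1

An M-augmenting path alternates non-matching / matching edges, starting and ending at unmatched vertices.
Path: W3 → J1
(J1 is unmatched in M, so the path is augmenting.)
Flipping edges along this path would increase |M| from 3 to 4.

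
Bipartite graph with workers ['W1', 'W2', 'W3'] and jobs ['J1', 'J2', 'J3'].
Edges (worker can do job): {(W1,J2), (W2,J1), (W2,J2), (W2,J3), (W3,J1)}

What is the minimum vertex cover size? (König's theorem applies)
Minimum vertex cover size = 3

By König's theorem: in bipartite graphs,
min vertex cover = max matching = 3

Maximum matching has size 3, so minimum vertex cover also has size 3.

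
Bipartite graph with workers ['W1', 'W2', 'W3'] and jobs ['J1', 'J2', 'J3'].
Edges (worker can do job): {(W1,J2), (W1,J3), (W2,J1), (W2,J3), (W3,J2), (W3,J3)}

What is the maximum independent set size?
Maximum independent set = 3

By König's theorem:
- Min vertex cover = Max matching = 3
- Max independent set = Total vertices - Min vertex cover
- Max independent set = 6 - 3 = 3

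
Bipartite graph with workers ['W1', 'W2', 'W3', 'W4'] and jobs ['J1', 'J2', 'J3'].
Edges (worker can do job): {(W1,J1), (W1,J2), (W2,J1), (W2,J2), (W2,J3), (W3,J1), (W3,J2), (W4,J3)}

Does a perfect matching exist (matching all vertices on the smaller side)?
Yes, perfect matching exists (size 3)

Perfect matching: {(W1,J1), (W3,J2), (W4,J3)}
All 3 vertices on the smaller side are matched.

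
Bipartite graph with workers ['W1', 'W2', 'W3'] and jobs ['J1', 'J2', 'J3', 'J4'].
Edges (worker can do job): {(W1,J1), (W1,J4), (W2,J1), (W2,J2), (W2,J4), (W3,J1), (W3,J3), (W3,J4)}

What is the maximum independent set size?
Maximum independent set = 4

By König's theorem:
- Min vertex cover = Max matching = 3
- Max independent set = Total vertices - Min vertex cover
- Max independent set = 7 - 3 = 4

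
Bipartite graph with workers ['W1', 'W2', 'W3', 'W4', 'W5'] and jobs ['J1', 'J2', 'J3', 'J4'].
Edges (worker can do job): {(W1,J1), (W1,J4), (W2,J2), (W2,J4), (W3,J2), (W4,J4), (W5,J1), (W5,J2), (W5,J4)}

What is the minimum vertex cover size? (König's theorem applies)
Minimum vertex cover size = 3

By König's theorem: in bipartite graphs,
min vertex cover = max matching = 3

Maximum matching has size 3, so minimum vertex cover also has size 3.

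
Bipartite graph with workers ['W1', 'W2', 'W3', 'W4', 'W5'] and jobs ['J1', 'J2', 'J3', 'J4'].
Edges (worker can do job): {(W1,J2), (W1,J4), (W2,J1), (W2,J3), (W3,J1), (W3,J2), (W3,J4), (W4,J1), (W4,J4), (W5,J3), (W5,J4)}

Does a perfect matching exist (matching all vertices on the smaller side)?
Yes, perfect matching exists (size 4)

Perfect matching: {(W2,J3), (W3,J2), (W4,J1), (W5,J4)}
All 4 vertices on the smaller side are matched.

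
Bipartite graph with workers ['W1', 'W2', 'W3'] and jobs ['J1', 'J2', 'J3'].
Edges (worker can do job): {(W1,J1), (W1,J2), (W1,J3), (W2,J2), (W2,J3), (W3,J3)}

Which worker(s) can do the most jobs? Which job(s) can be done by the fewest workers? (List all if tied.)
Most versatile: W1 (3 jobs); Least covered: J1 (1 workers)

Worker degrees (jobs they can do): W1:3, W2:2, W3:1
Job degrees (workers who can do it): J1:1, J2:2, J3:3

Maximum worker degree is 3, achieved by: W1
Minimum job degree is 1, achieved by: J1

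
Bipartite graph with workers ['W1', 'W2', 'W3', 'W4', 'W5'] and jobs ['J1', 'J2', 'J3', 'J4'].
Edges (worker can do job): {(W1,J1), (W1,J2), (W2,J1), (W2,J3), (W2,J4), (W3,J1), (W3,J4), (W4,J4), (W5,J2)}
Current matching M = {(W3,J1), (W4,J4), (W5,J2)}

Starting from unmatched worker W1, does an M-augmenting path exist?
No augmenting path from W1

Alternating search from W1 reaches jobs: {J1, J2, J4}.
Every reachable job is already matched in M, and following those matched edges back to workers exposes no further unvisited jobs.
No M-augmenting path from W1 exists.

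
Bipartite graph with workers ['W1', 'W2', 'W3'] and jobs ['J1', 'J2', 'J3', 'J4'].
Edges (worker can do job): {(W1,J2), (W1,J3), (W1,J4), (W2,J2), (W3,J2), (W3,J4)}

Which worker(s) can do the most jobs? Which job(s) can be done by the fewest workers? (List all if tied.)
Most versatile: W1 (3 jobs); Least covered: J1 (0 workers)

Worker degrees (jobs they can do): W1:3, W2:1, W3:2
Job degrees (workers who can do it): J1:0, J2:3, J3:1, J4:2

Maximum worker degree is 3, achieved by: W1
Minimum job degree is 0, achieved by: J1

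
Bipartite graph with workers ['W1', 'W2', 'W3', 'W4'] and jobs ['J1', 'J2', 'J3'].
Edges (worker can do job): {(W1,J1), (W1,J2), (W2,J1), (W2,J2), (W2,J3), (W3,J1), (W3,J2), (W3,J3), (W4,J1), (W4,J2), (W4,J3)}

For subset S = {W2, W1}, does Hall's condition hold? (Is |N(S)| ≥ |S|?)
Yes: |N(S)| = 3, |S| = 2

Subset S = {W2, W1}
Neighbors N(S) = {J1, J2, J3}

|N(S)| = 3, |S| = 2
Hall's condition: |N(S)| ≥ |S| is satisfied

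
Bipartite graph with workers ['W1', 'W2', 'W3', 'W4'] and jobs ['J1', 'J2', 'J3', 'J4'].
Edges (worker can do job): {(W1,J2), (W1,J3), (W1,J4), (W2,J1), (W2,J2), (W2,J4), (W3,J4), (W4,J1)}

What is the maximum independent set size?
Maximum independent set = 4

By König's theorem:
- Min vertex cover = Max matching = 4
- Max independent set = Total vertices - Min vertex cover
- Max independent set = 8 - 4 = 4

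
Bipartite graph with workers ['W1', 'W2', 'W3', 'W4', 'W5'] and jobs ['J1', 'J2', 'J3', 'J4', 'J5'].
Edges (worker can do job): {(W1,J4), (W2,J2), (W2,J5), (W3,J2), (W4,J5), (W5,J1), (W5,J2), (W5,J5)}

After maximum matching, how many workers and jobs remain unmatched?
Unmatched: 1 workers, 1 jobs

Maximum matching size: 4
Workers: 5 total, 4 matched, 1 unmatched
Jobs: 5 total, 4 matched, 1 unmatched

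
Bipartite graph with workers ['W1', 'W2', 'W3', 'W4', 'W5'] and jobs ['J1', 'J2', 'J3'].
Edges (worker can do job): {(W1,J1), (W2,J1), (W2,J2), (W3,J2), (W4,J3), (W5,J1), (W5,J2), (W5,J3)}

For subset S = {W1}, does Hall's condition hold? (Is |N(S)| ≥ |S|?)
Yes: |N(S)| = 1, |S| = 1

Subset S = {W1}
Neighbors N(S) = {J1}

|N(S)| = 1, |S| = 1
Hall's condition: |N(S)| ≥ |S| is satisfied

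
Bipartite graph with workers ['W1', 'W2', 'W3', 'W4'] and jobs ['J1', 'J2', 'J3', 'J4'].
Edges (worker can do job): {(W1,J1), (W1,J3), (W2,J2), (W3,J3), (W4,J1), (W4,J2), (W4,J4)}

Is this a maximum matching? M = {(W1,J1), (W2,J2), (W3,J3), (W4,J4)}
Yes, size 4 is maximum

Proposed matching has size 4.
Maximum matching size for this graph: 4.

This is a maximum matching.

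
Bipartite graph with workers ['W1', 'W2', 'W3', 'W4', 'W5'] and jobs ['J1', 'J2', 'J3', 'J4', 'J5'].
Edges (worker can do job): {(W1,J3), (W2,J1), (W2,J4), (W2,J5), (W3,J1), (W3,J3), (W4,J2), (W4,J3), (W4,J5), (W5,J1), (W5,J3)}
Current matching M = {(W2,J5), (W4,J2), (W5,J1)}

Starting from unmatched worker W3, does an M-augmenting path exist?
Yes: W3 → J3

An M-augmenting path alternates non-matching / matching edges, starting and ending at unmatched vertices.
Path: W3 → J3
(J3 is unmatched in M, so the path is augmenting.)
Flipping edges along this path would increase |M| from 3 to 4.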